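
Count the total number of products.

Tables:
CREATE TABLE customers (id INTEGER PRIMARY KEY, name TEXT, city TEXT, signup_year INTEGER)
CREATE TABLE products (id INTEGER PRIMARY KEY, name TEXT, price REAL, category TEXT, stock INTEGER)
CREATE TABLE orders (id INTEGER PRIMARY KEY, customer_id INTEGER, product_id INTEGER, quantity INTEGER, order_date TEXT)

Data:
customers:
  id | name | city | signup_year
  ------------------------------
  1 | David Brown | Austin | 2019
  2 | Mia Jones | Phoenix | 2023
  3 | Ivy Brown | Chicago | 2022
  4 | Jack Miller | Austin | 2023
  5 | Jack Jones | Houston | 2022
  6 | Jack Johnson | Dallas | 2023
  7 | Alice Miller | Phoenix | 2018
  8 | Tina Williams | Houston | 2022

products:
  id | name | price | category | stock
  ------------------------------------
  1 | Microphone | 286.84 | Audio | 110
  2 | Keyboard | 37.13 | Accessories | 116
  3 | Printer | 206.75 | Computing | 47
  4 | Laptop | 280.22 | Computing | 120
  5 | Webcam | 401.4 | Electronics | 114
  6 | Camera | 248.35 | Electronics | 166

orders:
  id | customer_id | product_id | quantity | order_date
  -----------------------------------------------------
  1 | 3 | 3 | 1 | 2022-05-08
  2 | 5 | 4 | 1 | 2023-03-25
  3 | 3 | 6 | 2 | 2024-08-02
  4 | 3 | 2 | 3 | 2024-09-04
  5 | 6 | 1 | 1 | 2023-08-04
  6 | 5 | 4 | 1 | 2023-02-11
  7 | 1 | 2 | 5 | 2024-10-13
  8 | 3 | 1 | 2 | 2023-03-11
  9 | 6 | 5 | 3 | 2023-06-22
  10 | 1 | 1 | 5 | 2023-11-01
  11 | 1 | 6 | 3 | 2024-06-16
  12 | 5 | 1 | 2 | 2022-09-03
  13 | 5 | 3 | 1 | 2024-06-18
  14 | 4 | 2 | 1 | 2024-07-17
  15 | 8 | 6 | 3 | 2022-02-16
SELECT COUNT(*) FROM products

Execution result:
6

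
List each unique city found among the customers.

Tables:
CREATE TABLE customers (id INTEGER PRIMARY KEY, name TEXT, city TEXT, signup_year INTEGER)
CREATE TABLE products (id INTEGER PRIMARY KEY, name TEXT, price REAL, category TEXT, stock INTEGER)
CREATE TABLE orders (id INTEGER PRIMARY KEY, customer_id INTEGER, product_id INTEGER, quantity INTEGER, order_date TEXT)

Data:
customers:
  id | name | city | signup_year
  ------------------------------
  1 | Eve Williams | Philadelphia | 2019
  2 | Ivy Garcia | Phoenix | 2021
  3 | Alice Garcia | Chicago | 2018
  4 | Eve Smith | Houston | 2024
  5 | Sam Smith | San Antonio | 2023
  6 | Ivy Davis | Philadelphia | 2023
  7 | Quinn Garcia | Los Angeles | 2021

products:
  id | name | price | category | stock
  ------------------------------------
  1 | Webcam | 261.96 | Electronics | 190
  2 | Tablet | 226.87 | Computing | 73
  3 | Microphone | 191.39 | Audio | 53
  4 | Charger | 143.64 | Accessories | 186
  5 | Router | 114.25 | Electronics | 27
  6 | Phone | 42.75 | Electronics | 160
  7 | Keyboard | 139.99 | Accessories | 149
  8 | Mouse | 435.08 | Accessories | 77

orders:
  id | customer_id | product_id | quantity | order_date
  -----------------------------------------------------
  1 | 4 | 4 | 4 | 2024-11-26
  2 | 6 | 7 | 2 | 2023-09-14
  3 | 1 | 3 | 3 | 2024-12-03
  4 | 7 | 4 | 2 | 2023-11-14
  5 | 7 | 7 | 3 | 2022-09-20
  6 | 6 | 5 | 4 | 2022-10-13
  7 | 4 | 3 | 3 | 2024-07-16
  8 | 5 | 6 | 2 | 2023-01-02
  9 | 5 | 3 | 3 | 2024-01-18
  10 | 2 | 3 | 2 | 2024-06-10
SELECT DISTINCT city FROM customers

Execution result:
city
Philadelphia
Phoenix
Chicago
Houston
San Antonio
Los Angeles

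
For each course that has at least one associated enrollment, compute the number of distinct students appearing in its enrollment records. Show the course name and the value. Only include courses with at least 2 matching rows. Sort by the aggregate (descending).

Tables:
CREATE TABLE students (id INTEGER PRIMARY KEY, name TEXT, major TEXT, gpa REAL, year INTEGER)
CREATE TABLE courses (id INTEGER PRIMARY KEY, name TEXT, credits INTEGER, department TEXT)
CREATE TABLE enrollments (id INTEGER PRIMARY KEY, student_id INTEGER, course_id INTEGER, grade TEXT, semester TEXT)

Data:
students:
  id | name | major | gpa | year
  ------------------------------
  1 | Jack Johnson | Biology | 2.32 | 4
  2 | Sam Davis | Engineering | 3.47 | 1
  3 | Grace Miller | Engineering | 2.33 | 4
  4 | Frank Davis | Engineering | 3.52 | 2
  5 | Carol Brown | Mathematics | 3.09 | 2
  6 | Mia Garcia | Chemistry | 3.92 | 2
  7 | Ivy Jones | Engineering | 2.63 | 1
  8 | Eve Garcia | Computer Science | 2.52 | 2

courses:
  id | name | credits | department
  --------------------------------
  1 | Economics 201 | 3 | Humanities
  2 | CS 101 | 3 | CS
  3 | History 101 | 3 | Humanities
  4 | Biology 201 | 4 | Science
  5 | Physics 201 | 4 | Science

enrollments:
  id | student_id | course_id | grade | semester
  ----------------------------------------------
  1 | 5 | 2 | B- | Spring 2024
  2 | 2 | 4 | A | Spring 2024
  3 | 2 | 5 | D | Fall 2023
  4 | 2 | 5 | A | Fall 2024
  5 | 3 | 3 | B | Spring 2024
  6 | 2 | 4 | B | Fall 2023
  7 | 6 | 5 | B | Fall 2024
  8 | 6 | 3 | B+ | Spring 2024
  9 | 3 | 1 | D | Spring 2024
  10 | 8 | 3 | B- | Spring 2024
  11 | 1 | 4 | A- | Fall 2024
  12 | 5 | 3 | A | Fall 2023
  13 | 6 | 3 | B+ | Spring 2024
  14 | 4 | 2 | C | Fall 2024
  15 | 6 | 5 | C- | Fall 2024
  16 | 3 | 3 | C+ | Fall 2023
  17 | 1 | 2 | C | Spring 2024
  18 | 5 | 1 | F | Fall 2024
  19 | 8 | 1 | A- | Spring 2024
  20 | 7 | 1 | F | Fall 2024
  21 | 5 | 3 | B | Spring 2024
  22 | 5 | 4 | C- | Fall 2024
SELECT p.name, COUNT(DISTINCT c.student_id) AS distinct_student_count FROM enrollments c JOIN courses p ON c.course_id = p.id GROUP BY p.id, p.name HAVING COUNT(*) >= 2 ORDER BY distinct_student_count DESC

Execution result:
name | distinct_student_count
Economics 201 | 4
History 101 | 4
CS 101 | 3
Biology 201 | 3
Physics 201 | 2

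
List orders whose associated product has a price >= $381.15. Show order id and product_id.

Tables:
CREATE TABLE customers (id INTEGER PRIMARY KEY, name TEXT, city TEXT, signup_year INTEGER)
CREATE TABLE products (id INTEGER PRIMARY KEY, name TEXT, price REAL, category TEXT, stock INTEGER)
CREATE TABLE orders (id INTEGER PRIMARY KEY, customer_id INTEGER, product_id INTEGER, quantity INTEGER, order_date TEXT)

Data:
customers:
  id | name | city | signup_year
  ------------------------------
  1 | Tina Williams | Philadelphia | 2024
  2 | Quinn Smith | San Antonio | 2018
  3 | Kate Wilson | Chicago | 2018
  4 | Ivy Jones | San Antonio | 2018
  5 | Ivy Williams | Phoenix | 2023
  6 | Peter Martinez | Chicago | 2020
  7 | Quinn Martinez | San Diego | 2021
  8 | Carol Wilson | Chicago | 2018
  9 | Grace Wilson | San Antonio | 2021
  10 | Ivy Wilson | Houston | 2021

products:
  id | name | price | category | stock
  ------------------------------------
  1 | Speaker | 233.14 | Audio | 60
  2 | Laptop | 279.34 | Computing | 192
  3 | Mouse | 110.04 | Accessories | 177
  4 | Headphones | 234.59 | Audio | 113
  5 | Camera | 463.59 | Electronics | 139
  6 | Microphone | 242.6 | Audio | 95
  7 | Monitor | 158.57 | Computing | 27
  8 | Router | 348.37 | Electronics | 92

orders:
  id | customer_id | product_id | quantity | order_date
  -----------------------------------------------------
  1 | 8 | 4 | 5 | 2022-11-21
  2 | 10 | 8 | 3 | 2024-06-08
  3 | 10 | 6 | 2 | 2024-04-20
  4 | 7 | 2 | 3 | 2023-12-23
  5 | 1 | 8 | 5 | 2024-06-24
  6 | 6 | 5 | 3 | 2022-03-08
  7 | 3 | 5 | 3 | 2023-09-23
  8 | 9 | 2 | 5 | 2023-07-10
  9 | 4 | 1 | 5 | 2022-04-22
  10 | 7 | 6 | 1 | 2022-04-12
SELECT id, product_id FROM orders WHERE product_id IN (SELECT id FROM products WHERE price >= 381.15)

Execution result:
id | product_id
6 | 5
7 | 5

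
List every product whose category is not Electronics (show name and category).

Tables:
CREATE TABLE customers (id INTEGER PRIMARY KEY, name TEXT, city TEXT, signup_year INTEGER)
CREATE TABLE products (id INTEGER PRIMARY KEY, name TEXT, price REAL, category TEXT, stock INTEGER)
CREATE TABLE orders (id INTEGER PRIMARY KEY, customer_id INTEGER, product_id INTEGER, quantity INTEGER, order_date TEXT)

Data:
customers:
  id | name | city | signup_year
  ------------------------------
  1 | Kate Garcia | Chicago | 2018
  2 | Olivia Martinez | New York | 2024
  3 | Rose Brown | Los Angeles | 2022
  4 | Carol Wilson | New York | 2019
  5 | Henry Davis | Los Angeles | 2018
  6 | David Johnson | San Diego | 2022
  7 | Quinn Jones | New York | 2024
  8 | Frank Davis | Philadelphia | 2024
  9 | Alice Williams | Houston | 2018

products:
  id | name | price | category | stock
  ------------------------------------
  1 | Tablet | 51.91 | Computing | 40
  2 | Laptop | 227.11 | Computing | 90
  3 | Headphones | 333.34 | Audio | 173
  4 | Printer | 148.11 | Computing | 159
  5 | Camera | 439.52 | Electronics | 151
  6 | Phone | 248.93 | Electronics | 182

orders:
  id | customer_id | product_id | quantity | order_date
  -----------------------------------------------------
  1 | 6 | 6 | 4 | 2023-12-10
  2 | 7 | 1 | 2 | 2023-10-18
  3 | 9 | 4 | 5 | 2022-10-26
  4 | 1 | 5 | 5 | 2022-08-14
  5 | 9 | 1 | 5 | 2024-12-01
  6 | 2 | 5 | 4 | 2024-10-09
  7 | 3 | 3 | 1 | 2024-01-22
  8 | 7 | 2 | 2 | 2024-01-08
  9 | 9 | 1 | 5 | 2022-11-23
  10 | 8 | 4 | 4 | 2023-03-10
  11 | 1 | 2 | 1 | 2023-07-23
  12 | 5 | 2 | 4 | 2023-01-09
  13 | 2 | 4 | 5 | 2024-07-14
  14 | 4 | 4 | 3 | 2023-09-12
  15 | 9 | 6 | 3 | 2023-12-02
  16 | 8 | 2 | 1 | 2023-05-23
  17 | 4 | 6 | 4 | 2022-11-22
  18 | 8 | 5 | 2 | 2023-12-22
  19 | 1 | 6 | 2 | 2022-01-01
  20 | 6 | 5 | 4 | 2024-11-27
SELECT name, category FROM products WHERE category <> 'Electronics'

Execution result:
name | category
Tablet | Computing
Laptop | Computing
Headphones | Audio
Printer | Computing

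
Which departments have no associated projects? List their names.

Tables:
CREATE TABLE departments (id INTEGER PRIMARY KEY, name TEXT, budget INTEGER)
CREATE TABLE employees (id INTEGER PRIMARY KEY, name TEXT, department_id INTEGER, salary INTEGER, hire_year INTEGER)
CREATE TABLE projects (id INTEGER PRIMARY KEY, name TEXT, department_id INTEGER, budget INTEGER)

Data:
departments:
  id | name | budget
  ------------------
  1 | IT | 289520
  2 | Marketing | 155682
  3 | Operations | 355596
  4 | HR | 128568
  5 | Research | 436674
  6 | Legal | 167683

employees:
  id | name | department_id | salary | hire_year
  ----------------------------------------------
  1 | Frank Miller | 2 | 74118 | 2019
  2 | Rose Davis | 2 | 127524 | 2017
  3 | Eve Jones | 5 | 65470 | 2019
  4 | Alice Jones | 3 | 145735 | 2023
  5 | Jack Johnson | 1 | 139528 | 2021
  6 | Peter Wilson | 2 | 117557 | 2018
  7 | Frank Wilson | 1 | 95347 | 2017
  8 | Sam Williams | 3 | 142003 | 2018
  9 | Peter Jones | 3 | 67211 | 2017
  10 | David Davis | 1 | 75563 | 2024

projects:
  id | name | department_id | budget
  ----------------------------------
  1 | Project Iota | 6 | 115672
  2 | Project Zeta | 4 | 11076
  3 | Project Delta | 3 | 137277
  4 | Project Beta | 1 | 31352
SELECT p.name FROM departments p LEFT JOIN projects c ON c.department_id = p.id WHERE c.id IS NULL

Execution result:
name
Marketing
Research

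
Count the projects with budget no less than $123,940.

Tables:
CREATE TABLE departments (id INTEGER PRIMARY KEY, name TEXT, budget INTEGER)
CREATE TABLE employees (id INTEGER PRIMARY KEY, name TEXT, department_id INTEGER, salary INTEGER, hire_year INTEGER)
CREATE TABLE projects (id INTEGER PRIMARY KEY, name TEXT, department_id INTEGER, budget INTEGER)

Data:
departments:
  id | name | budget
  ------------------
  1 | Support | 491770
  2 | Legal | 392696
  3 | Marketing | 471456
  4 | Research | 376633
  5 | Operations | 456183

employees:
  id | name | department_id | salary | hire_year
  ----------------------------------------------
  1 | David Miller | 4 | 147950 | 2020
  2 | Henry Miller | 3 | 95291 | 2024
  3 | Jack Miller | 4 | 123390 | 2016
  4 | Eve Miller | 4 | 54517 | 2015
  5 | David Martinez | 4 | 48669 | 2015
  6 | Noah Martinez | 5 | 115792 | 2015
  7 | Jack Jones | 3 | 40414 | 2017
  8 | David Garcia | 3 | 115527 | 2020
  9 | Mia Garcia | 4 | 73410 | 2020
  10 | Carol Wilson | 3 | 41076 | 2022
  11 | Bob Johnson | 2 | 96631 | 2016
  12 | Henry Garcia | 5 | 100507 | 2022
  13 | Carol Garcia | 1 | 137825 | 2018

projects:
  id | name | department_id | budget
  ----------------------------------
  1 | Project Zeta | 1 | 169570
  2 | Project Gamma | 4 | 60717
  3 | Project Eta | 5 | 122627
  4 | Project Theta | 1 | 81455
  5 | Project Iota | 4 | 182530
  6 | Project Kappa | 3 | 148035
SELECT COUNT(*) FROM projects WHERE budget >= 123940

Execution result:
3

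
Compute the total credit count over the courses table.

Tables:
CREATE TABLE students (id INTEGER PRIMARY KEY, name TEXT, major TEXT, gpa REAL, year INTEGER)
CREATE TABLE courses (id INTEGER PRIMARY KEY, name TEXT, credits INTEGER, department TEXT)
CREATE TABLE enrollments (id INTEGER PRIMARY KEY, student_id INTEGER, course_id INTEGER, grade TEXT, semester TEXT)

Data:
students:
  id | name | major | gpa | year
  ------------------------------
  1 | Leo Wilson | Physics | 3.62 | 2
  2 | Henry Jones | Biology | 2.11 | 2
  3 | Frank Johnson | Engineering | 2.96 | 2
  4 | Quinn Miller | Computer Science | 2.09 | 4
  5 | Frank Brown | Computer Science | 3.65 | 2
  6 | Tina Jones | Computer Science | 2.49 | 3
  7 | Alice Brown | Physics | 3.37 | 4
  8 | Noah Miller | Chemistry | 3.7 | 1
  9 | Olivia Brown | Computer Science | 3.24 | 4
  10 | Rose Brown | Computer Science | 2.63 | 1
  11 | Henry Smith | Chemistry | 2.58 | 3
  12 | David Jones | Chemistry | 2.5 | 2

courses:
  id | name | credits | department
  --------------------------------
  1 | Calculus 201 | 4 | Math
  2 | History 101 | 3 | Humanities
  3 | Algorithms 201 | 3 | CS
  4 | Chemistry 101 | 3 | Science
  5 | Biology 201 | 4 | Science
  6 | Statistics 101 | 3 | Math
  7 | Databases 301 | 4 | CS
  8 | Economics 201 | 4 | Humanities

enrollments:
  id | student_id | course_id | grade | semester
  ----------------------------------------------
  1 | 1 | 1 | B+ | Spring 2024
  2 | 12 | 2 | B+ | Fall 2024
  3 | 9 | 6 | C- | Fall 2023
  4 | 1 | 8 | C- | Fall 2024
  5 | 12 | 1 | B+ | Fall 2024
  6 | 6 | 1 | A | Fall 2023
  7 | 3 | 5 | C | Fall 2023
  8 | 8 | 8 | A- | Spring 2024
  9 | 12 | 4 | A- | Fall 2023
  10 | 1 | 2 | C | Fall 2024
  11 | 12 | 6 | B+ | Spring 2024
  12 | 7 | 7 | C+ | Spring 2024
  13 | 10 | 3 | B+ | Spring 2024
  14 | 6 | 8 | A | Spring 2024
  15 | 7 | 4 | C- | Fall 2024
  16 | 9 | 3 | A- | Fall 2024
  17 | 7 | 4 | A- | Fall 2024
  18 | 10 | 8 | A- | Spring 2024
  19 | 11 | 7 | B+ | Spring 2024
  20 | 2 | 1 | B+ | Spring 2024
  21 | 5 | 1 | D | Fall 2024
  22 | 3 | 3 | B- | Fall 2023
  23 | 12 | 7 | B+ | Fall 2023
SELECT SUM(credits) FROM courses

Execution result:
28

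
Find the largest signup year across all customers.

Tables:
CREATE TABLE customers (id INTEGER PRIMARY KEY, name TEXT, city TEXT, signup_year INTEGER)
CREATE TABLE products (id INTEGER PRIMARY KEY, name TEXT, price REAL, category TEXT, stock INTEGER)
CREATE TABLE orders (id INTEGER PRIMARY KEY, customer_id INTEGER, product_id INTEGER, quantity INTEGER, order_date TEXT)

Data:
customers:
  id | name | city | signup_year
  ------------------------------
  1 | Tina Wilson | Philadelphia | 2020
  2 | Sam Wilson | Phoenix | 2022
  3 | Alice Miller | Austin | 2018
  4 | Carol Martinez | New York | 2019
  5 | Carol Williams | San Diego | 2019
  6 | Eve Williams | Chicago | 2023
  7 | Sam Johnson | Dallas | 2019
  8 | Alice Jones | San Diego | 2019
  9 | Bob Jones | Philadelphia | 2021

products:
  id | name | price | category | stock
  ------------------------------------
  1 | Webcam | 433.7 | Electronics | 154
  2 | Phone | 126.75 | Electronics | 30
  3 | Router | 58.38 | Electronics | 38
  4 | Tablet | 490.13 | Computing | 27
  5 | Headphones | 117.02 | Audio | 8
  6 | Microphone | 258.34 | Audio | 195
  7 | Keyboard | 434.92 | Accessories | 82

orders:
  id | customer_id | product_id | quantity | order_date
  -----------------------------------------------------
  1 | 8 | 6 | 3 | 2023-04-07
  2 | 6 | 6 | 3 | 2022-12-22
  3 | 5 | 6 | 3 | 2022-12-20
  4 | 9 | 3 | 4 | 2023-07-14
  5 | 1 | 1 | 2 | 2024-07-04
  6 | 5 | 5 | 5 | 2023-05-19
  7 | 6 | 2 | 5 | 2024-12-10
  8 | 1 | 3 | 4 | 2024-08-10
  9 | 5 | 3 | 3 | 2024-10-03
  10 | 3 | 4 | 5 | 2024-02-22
SELECT MAX(signup_year) FROM customers

Execution result:
2023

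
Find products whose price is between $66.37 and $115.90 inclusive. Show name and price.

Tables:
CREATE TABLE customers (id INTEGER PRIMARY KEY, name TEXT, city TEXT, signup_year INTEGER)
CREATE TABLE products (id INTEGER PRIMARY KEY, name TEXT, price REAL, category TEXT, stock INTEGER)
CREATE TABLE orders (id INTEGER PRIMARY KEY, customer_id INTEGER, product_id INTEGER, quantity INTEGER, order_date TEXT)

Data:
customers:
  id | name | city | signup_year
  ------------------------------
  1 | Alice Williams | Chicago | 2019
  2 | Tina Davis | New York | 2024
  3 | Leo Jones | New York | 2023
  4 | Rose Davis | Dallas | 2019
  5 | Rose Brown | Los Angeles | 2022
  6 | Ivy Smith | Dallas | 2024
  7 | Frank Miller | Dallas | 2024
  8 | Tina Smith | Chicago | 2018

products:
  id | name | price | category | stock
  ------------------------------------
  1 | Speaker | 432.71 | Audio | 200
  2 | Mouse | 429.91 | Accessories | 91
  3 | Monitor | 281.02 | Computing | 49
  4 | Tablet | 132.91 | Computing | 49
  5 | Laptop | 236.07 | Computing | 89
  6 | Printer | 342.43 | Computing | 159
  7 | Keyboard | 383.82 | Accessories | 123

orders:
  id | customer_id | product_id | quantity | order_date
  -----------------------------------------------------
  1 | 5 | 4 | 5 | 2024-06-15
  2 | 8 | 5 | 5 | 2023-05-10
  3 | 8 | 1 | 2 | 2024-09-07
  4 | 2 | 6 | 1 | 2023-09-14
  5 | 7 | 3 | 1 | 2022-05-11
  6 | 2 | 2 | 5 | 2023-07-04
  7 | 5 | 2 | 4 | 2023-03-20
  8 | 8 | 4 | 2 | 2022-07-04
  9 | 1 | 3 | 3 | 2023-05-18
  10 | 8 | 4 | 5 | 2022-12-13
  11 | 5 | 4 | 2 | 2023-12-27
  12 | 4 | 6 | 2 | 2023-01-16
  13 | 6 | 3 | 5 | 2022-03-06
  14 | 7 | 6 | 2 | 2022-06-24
SELECT name, price FROM products WHERE price BETWEEN 66.37 AND 115.9

Execution result:
(no rows)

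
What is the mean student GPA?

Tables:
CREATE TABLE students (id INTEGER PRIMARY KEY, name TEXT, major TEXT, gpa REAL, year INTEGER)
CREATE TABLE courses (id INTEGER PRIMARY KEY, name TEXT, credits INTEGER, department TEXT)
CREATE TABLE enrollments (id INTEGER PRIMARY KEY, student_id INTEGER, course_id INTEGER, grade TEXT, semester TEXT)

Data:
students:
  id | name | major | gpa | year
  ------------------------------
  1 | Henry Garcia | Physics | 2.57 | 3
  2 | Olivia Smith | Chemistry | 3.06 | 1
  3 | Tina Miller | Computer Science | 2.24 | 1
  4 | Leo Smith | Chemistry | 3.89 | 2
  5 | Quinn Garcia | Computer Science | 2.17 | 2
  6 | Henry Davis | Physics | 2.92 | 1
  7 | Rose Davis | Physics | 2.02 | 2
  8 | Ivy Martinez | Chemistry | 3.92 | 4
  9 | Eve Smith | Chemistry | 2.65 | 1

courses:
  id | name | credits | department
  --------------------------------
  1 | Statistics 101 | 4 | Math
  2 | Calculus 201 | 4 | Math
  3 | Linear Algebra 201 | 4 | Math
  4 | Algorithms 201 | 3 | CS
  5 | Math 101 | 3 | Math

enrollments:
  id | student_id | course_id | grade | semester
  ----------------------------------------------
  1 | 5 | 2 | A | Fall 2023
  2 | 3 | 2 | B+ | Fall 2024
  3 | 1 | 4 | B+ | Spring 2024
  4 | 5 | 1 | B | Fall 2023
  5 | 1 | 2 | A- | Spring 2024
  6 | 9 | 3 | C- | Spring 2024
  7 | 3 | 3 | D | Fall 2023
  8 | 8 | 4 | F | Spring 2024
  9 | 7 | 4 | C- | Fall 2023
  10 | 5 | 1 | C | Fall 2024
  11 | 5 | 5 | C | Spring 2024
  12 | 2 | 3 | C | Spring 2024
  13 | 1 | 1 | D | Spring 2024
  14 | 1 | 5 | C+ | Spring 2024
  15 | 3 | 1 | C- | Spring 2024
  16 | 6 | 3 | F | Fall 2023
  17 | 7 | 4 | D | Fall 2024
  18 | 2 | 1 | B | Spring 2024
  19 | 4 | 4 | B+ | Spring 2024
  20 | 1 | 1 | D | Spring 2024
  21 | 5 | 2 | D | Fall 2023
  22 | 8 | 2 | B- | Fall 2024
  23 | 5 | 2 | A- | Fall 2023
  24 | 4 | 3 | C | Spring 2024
SELECT AVG(gpa) FROM students

Execution result:
2.83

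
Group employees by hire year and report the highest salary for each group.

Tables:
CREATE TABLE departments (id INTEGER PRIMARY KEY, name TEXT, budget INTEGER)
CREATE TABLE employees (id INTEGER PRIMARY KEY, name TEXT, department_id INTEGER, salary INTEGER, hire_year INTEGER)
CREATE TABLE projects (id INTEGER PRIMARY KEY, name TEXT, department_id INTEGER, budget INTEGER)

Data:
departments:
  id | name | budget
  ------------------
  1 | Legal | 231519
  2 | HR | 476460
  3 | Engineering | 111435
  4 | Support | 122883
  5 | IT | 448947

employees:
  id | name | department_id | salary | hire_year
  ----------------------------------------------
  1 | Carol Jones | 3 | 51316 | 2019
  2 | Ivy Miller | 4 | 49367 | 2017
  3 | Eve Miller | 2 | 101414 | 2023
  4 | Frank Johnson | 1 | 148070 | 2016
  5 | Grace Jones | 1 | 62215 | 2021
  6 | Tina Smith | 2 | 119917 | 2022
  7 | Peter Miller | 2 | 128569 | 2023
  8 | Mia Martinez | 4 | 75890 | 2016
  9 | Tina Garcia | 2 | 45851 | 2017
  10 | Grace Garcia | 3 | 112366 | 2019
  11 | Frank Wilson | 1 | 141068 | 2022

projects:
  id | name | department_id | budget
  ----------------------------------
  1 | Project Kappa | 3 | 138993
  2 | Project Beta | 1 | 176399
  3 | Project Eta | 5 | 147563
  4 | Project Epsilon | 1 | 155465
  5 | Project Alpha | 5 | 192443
SELECT hire_year, MAX(salary) AS max_salary FROM employees GROUP BY hire_year

Execution result:
hire_year | max_salary
2016 | 148070
2017 | 49367
2019 | 112366
2021 | 62215
2022 | 141068
2023 | 128569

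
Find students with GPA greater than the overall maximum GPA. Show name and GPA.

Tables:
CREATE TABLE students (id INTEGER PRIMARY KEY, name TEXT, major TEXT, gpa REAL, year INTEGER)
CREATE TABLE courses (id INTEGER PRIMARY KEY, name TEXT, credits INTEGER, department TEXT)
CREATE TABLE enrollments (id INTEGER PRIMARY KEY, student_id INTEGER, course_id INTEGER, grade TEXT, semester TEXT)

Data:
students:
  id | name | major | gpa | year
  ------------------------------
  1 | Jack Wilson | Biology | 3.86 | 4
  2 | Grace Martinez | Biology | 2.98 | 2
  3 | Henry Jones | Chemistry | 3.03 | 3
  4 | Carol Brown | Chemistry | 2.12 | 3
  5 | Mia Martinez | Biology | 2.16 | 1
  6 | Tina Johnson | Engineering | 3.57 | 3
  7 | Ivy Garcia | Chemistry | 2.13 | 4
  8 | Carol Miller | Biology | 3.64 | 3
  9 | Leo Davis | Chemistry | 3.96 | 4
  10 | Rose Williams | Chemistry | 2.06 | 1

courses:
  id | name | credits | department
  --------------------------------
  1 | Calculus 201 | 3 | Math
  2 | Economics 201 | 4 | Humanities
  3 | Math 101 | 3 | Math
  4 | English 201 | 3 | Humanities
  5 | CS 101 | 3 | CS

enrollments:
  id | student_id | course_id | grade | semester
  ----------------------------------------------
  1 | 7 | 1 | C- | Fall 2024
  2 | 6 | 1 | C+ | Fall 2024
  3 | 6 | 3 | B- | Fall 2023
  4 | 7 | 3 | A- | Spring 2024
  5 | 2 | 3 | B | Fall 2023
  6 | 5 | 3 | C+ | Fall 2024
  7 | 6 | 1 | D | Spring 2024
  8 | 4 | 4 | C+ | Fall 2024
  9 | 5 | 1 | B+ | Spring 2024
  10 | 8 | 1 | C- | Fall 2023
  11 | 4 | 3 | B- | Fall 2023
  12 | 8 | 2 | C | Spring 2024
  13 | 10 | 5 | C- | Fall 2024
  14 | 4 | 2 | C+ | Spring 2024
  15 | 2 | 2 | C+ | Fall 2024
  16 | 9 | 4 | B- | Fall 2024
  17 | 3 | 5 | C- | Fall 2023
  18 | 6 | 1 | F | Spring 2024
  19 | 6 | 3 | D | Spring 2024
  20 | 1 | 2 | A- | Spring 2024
SELECT name, gpa FROM students WHERE gpa > (SELECT MAX(gpa) FROM students)

Execution result:
(no rows)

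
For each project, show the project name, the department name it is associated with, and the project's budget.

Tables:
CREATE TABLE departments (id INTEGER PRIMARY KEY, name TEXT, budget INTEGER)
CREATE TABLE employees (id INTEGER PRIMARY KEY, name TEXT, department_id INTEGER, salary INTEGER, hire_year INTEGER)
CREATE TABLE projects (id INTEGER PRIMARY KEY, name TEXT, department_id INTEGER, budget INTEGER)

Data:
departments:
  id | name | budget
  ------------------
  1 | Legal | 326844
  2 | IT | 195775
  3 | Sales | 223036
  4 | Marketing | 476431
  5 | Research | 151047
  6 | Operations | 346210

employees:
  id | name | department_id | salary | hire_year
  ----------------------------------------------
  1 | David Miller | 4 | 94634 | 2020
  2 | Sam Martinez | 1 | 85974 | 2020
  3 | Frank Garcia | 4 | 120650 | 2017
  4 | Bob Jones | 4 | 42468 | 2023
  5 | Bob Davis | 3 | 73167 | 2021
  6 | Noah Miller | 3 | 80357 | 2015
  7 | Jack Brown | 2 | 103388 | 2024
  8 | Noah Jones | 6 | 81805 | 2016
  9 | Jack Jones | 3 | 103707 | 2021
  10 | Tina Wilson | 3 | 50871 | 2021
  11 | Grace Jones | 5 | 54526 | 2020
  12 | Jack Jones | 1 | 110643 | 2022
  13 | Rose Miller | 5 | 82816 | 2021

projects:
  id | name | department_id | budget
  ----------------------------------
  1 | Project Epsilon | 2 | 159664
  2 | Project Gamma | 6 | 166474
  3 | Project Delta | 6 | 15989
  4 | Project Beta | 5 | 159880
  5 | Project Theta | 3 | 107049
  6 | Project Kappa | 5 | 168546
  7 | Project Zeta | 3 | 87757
SELECT c.name, p.name AS department, c.budget FROM projects c JOIN departments p ON c.department_id = p.id

Execution result:
name | department | budget
Project Epsilon | IT | 159664
Project Gamma | Operations | 166474
Project Delta | Operations | 15989
Project Beta | Research | 159880
Project Theta | Sales | 107049
Project Kappa | Research | 168546
Project Zeta | Sales | 87757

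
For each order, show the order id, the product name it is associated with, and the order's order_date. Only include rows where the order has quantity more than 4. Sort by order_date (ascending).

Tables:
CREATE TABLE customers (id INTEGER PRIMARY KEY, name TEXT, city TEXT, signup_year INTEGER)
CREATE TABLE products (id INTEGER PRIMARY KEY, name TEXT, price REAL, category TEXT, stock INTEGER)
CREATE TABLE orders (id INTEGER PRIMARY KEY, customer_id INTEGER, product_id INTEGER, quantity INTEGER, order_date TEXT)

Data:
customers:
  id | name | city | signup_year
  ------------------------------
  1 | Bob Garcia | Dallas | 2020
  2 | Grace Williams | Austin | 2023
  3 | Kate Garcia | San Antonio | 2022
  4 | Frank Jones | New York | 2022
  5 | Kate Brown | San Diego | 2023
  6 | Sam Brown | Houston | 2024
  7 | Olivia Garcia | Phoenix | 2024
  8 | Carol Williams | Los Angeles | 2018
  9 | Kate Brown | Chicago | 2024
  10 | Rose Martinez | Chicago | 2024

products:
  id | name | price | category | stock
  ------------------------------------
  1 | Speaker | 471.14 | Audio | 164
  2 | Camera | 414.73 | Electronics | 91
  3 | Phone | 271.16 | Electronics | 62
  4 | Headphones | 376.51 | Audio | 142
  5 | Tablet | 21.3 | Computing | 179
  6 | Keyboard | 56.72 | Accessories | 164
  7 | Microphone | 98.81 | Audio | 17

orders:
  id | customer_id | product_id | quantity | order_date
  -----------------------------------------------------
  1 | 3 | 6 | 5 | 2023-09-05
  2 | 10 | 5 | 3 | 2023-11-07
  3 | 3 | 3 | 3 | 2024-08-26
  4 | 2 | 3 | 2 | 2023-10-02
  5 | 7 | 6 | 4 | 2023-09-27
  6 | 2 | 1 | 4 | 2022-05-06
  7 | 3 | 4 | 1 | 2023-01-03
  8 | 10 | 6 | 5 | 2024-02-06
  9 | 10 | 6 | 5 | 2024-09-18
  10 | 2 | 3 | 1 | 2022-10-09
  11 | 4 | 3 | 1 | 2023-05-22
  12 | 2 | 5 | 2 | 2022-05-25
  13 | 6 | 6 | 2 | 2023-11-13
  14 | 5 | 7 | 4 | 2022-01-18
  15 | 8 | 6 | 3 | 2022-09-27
SELECT c.id, p.name AS product, c.order_date FROM orders c JOIN products p ON c.product_id = p.id WHERE c.quantity > 4 ORDER BY c.order_date ASC

Execution result:
id | product | order_date
1 | Keyboard | 2023-09-05
8 | Keyboard | 2024-02-06
9 | Keyboard | 2024-09-18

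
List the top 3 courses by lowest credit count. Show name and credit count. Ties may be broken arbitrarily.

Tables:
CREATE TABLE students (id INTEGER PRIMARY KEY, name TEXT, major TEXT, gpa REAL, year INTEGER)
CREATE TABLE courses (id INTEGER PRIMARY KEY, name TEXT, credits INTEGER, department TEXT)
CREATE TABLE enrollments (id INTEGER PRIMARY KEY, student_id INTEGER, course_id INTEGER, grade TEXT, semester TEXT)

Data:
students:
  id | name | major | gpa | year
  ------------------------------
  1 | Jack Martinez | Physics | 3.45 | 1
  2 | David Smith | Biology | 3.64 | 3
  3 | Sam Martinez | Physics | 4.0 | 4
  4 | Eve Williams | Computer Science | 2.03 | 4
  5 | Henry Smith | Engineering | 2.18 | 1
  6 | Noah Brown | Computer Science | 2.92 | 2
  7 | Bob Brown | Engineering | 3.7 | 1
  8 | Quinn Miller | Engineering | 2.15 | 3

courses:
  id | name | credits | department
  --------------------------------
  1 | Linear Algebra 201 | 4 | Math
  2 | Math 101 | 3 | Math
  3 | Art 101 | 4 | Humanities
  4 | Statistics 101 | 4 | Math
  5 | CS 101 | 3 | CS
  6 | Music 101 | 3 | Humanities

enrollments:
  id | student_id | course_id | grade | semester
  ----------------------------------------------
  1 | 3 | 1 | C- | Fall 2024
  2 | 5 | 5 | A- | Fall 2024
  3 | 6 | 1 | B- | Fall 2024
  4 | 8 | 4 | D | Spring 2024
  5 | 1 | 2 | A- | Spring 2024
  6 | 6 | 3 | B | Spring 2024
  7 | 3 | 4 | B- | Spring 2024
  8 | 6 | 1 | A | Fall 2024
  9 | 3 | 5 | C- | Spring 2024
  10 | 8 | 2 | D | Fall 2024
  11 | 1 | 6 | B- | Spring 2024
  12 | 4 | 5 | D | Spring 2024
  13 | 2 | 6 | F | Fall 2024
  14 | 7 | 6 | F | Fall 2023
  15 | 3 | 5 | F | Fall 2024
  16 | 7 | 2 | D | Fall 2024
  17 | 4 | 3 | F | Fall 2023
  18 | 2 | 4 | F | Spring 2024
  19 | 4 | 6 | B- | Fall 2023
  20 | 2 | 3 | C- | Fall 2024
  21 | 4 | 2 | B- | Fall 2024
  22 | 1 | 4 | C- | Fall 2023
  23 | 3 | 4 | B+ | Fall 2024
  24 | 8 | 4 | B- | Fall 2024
SELECT name, credits FROM courses ORDER BY credits ASC LIMIT 3

Execution result:
name | credits
Math 101 | 3
CS 101 | 3
Music 101 | 3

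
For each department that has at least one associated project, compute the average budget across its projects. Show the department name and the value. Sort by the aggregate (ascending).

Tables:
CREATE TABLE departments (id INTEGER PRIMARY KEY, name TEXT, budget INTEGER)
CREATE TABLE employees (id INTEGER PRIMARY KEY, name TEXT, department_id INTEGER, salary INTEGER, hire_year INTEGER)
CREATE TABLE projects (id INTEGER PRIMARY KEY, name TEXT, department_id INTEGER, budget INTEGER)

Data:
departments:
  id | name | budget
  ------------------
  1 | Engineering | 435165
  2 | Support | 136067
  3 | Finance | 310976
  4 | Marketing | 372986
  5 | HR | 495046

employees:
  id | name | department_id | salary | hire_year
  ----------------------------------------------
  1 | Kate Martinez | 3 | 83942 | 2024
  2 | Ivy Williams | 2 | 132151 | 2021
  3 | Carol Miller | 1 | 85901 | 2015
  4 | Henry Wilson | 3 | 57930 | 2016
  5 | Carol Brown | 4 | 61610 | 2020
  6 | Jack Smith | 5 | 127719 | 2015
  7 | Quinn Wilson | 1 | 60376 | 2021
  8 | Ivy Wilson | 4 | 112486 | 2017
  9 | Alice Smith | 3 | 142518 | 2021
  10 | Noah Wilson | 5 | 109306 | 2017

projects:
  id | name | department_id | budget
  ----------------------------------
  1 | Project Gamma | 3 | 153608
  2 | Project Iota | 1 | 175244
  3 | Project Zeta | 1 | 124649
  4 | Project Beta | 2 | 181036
SELECT p.name, AVG(c.budget) AS avg_budget FROM projects c JOIN departments p ON c.department_id = p.id GROUP BY p.id, p.name ORDER BY avg_budget ASC

Execution result:
name | avg_budget
Engineering | 149946.50
Finance | 153608.00
Support | 181036.00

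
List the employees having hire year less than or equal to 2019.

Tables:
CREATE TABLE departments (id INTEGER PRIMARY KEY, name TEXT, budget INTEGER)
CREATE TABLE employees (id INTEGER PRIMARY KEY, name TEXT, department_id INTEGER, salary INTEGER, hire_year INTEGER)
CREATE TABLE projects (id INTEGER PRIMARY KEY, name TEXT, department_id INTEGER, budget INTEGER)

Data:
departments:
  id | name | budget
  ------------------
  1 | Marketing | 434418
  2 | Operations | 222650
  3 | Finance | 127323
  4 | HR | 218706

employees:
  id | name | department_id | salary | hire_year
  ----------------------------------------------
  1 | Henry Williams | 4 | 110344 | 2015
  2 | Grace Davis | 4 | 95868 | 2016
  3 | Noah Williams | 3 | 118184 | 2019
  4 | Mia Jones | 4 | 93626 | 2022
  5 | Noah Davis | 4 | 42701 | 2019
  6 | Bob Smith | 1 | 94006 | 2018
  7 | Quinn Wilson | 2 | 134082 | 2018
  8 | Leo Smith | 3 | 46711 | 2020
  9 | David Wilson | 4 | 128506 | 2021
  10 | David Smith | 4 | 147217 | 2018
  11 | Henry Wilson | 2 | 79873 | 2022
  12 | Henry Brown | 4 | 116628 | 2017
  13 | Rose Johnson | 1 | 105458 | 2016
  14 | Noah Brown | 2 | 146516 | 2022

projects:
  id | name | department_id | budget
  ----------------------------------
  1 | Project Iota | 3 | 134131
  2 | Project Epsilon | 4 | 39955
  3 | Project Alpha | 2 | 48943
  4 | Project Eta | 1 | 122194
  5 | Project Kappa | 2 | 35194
SELECT name, hire_year FROM employees WHERE hire_year <= 2019

Execution result:
name | hire_year
Henry Williams | 2015
Grace Davis | 2016
Noah Williams | 2019
Noah Davis | 2019
Bob Smith | 2018
Quinn Wilson | 2018
David Smith | 2018
Henry Brown | 2017
Rose Johnson | 2016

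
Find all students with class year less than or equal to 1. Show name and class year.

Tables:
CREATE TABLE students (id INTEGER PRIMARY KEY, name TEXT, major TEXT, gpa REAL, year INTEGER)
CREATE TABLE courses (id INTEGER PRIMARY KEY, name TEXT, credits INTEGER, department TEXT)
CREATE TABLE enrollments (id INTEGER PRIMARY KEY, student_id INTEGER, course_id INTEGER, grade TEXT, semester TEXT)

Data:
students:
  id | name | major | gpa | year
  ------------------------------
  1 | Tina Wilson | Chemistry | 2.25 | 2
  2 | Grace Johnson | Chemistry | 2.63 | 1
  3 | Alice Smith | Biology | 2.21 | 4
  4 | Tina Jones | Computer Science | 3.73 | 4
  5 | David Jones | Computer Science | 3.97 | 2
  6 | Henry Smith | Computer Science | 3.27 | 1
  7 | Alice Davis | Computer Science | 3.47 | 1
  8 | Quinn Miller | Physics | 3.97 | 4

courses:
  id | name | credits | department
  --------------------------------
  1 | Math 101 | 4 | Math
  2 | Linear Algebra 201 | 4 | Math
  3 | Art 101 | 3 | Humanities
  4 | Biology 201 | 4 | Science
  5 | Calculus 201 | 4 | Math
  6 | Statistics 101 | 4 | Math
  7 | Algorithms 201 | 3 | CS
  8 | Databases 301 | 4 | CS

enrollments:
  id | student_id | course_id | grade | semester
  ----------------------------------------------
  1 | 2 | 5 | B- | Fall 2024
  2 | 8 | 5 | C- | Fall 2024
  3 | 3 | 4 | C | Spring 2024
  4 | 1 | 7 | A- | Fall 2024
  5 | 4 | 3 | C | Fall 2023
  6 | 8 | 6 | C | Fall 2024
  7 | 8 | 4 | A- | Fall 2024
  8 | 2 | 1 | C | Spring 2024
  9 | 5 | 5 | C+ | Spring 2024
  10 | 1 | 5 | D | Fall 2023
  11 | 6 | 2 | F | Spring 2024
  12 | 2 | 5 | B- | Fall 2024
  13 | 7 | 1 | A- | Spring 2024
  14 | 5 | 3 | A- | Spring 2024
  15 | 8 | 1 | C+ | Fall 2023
SELECT name, year FROM students WHERE year <= 1

Execution result:
name | year
Grace Johnson | 1
Henry Smith | 1
Alice Davis | 1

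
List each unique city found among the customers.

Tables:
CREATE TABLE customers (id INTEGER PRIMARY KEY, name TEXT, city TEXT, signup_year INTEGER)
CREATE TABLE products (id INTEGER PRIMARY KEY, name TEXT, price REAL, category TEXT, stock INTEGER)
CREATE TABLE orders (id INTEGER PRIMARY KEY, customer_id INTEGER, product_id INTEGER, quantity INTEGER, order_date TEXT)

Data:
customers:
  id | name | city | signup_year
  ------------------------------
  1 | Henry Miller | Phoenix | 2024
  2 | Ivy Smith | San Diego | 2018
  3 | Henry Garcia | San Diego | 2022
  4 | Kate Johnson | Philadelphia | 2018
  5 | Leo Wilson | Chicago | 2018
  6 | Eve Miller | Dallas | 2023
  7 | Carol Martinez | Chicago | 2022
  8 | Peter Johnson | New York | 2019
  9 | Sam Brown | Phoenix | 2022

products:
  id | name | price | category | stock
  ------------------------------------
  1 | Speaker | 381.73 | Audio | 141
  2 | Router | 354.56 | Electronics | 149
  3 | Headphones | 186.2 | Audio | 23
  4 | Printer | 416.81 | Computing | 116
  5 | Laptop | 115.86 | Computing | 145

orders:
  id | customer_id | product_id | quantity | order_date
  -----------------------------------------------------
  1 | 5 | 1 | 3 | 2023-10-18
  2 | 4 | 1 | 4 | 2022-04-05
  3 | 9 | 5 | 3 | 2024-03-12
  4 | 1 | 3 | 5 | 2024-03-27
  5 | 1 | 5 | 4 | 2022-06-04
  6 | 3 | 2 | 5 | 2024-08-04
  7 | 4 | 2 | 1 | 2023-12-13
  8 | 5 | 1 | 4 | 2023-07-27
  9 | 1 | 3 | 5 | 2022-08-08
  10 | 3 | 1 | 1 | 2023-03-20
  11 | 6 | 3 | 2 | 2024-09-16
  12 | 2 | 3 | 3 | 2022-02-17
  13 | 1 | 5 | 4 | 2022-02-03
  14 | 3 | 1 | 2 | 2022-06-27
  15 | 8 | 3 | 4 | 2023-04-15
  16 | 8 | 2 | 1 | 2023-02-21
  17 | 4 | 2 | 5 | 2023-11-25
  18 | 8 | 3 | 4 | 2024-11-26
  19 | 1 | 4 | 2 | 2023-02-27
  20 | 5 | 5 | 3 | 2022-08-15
SELECT DISTINCT city FROM customers

Execution result:
city
Phoenix
San Diego
Philadelphia
Chicago
Dallas
New York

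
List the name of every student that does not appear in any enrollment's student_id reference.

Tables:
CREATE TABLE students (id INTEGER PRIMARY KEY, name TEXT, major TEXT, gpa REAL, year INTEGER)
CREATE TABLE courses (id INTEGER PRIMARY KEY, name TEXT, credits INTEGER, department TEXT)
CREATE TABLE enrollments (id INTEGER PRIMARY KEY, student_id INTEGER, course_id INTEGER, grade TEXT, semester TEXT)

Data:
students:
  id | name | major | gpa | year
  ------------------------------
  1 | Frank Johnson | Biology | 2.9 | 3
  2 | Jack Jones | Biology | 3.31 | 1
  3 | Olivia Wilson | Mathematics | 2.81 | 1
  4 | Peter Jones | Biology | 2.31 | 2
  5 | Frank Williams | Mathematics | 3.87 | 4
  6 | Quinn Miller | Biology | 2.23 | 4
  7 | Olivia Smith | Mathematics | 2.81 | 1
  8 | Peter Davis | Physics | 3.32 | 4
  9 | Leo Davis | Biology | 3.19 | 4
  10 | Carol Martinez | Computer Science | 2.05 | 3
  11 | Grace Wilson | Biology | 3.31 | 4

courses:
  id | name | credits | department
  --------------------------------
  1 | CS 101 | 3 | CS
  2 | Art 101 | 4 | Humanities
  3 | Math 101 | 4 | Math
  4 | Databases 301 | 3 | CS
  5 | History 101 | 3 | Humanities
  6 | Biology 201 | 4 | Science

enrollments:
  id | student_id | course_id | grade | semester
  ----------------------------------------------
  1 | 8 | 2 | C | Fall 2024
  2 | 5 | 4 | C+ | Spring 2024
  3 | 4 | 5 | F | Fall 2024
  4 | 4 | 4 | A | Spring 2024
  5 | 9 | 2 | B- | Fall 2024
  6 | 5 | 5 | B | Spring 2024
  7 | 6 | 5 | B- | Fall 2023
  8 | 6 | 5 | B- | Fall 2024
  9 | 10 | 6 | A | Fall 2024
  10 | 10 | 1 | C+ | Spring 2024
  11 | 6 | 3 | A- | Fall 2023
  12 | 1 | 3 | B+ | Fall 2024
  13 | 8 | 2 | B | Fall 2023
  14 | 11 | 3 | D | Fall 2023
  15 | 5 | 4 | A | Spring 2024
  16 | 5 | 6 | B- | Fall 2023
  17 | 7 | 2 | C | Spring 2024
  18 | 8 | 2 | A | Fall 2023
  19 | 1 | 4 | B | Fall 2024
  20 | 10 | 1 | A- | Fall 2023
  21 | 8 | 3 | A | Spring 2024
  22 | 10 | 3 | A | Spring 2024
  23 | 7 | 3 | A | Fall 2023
SELECT p.name FROM students p LEFT JOIN enrollments c ON c.student_id = p.id WHERE c.id IS NULL

Execution result:
name
Jack Jones
Olivia Wilson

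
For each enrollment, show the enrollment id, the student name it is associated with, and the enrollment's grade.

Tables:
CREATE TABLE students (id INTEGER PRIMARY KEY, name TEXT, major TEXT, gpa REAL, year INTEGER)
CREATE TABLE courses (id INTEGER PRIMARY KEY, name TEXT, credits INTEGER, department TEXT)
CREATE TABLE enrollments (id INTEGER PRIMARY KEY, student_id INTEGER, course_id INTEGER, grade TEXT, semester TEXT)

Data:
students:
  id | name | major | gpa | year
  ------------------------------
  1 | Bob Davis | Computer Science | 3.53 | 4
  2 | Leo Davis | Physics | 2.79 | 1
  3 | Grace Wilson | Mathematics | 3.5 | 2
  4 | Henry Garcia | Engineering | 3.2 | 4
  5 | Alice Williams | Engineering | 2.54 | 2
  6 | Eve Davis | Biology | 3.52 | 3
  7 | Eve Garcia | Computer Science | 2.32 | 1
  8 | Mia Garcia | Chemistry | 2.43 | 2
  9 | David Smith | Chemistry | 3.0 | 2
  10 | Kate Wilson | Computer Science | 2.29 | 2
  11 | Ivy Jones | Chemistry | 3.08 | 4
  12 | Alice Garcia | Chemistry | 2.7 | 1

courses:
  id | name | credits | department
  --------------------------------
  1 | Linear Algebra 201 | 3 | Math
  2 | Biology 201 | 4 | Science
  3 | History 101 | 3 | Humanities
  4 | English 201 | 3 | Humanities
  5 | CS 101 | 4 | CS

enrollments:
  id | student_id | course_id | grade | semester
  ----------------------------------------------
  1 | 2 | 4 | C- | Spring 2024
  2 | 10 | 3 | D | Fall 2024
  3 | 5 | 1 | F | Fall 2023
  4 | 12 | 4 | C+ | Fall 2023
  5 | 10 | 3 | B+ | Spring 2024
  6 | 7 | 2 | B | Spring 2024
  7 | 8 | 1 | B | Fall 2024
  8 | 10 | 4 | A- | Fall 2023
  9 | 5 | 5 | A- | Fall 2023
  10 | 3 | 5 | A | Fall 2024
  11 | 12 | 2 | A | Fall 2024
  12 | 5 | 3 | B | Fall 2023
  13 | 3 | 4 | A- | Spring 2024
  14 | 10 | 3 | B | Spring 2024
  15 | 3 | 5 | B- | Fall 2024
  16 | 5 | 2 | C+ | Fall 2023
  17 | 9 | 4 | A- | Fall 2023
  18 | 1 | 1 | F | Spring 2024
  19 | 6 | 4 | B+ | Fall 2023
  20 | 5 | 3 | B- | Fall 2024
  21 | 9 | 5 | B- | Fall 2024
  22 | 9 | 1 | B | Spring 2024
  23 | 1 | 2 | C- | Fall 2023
SELECT c.id, p.name AS student, c.grade FROM enrollments c JOIN students p ON c.student_id = p.id

Execution result:
id | student | grade
1 | Leo Davis | C-
2 | Kate Wilson | D
3 | Alice Williams | F
4 | Alice Garcia | C+
5 | Kate Wilson | B+
6 | Eve Garcia | B
7 | Mia Garcia | B
8 | Kate Wilson | A-
9 | Alice Williams | A-
10 | Grace Wilson | A
11 | Alice Garcia | A
12 | Alice Williams | B
13 | Grace Wilson | A-
14 | Kate Wilson | B
15 | Grace Wilson | B-
16 | Alice Williams | C+
17 | David Smith | A-
18 | Bob Davis | F
19 | Eve Davis | B+
20 | Alice Williams | B-
21 | David Smith | B-
22 | David Smith | B
23 | Bob Davis | C-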